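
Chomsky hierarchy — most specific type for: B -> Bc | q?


Left-linear: every RHS is a terminal or one nonterminal followed by a terminal
Classification: Type 3 (Regular)


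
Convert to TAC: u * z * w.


Break into single-operator statements:
t1 = u * z
t2 = t1 * w


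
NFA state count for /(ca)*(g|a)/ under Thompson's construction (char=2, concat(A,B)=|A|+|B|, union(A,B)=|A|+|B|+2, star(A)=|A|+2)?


Syntax tree has 4 char leaf(s), 1 union(s), 1 star(s)
chars contribute 4×2 = 8; each union adds +2; each star adds +2
Total: 8 + 2 + 2 = 12 states


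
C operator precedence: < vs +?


'+' is additive (level 9); '<' is relational (level 7)
Higher level binds tighter
'+' has higher precedence than '<'


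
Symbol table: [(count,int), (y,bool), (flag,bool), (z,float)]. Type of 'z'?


Lookup 'z' → type float


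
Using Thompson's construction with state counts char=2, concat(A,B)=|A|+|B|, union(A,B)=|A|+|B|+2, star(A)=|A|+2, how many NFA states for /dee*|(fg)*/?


Syntax tree has 5 char leaf(s), 1 union(s), 2 star(s)
chars contribute 5×2 = 10; each union adds +2; each star adds +2
Total: 10 + 2 + 4 = 16 states


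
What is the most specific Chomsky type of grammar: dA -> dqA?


LHS has context (more than one symbol) and |LHS| ≤ |RHS|
Classification: Type 1 (Context-Sensitive)


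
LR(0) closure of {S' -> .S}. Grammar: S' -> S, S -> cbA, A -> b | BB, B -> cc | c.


Start: S' -> .S
For each item with dot before a nonterminal B, add B -> .γ for every B-production
Closure: [S' -> .S, S -> .cbA]


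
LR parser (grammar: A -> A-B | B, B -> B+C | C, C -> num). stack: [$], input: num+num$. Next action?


no handle on stack; shift 'num'
Action: shift


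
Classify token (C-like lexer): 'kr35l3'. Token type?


Pattern: letter/underscore followed by alphanumerics, not a keyword
Type: IDENTIFIER


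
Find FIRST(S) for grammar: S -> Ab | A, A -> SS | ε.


Per alternative of S: FIRST(Ab) = {b}; FIRST(A) = {b, ε}
FIRST(S) = {b, ε}


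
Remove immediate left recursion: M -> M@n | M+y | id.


Left-recursive alternatives: M@n, M+y; non-recursive: id
Introduce M': M -> idM', M' -> @nM' | +yM' | ε


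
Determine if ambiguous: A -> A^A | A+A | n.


'n^n+n' has two parse trees (no precedence encoded between ^ and +)
Ambiguous


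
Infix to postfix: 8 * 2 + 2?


Left to right (same or higher precedence on left)
Postfix: 8 2 * 2 +


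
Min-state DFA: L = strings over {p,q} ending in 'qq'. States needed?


Track the longest suffix of input matching a prefix of 'qq': 3 classes (prefixes of length 0..2)
Minimal DFA: 3 states


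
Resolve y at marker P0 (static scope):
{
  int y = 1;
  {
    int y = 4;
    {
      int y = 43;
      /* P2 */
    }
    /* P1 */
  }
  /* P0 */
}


y declared in the same block as P0
y = 1


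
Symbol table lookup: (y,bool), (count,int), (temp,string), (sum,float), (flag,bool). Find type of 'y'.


Lookup 'y' → type bool


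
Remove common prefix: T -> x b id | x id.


Common prefix: 'x'
Factored: T -> x T', T' -> b id | id


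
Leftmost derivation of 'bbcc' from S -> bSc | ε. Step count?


Derivation: S => bSc => bbScc => bbcc
Steps: 3


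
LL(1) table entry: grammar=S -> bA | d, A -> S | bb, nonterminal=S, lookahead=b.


For [S, b]: 'b' ∈ FIRST(bA)
Entry: S -> bA


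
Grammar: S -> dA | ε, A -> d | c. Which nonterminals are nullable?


A nonterminal is nullable iff some alternative derives ε (directly, or every symbol in it is nullable)
Nullable: {S}


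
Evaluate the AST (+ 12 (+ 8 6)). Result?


Evaluate inner: (+ 8 6) = 14
Evaluate root: (+ 12 14) = 26
Result: 26


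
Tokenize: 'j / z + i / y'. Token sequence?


Scan left to right, longest-match per lexeme
Tokens: ID(j), OP(/), ID(z), OP(+), ID(i), OP(/), ID(y)


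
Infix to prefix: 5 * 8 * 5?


left-to-right (same/higher precedence on left): tree is (* (* 5 8) 5)
Prefix: * * 5 8 5


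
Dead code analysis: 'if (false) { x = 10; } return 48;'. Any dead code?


condition is constant false, so the whole block is unreachable
Dead: 'if (false) { x = 10; }'


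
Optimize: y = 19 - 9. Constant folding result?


19 - 9 = 10 at compile time
Optimized: y = 10


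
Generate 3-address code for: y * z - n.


Break into single-operator statements:
t1 = y * z
t2 = t1 - n


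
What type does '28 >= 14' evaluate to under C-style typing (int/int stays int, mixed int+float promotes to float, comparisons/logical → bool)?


Operand types: int >= int
Rule: comparison yields bool
Result type: bool


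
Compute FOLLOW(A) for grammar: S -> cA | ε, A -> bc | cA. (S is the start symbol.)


$ ∈ FOLLOW(S). For each A -> αBβ: add FIRST(β)\{ε} to FOLLOW(B); if β nullable, add FOLLOW(A).
FOLLOW(A) = {$}


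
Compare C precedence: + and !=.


'+' is additive (level 9); '!=' is equality (level 6)
Higher level binds tighter
'+' has higher precedence than '!='


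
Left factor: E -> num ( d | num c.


Common prefix: 'num'
Factored: E -> num E', E' -> ( d | c


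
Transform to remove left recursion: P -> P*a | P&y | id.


Left-recursive alternatives: P*a, P&y; non-recursive: id
Introduce P': P -> idP', P' -> *aP' | &yP' | ε


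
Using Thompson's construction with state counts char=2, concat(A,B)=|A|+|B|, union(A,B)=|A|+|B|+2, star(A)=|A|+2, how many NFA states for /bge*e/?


Syntax tree has 4 char leaf(s), 0 union(s), 1 star(s)
chars contribute 4×2 = 8; each union adds +2; each star adds +2
Total: 8 + 0 + 2 = 10 states


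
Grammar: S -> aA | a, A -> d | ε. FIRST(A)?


Per alternative of A: FIRST(d) = {d}; FIRST(ε) = {ε}
FIRST(A) = {d, ε}


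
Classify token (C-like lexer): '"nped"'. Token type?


Pattern: double-quoted sequence
Type: STRING_LITERAL


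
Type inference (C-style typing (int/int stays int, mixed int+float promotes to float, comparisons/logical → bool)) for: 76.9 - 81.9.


Operand types: float - float
Rule: mixed int/float promotes to float; int/int stays int
Result type: float


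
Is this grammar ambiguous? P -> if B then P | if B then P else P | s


dangling else: 'if B then if B then s else s' parses two ways
Ambiguous


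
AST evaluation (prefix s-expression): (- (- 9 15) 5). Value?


Evaluate inner: (- 9 15) = -6
Evaluate root: (- -6 5) = -11
Result: -11


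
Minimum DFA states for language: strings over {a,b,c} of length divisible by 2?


Track length mod 2: states 0..1, accept at 0
Minimal DFA: 2 states


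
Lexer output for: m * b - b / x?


Scan left to right, longest-match per lexeme
Tokens: ID(m), OP(*), ID(b), OP(-), ID(b), OP(/), ID(x)


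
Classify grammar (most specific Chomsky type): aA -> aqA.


LHS has context (more than one symbol) and |LHS| ≤ |RHS|
Classification: Type 1 (Context-Sensitive)


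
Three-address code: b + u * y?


Break into single-operator statements:
t1 = u * y
t2 = b + t1


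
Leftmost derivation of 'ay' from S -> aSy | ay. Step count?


Derivation: S => ay
Steps: 1


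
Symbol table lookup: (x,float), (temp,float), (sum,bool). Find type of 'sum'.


Lookup 'sum' → type bool


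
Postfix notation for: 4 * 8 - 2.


Left to right (same or higher precedence on left)
Postfix: 4 8 * 2 -


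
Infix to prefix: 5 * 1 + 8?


left-to-right (same/higher precedence on left): tree is (+ (* 5 1) 8)
Prefix: + * 5 1 8


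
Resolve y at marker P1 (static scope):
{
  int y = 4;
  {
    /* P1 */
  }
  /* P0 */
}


P1's block does not declare y; resolves to the enclosing declaration at depth 0
y = 4


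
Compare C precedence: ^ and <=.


'<=' is relational (level 7); '^' is bitwise XOR (level 4)
Higher level binds tighter
'<=' has higher precedence than '^'


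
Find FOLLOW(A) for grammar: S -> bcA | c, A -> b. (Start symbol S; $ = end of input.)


$ ∈ FOLLOW(S). For each A -> αBβ: add FIRST(β)\{ε} to FOLLOW(B); if β nullable, add FOLLOW(A).
FOLLOW(A) = {$}


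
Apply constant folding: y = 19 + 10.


19 + 10 = 29 at compile time
Optimized: y = 29


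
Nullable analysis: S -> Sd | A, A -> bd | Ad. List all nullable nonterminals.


A nonterminal is nullable iff some alternative derives ε (directly, or every symbol in it is nullable)
Nullable: {}


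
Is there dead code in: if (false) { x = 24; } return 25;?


condition is constant false, so the whole block is unreachable
Dead: 'if (false) { x = 24; }'


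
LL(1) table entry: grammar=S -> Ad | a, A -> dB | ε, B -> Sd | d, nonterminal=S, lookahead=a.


For [S, a]: 'a' ∈ FIRST(a)
Entry: S -> a


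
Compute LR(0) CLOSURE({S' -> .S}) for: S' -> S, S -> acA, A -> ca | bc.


Start: S' -> .S
For each item with dot before a nonterminal B, add B -> .γ for every B-production
Closure: [S' -> .S, S -> .acA]


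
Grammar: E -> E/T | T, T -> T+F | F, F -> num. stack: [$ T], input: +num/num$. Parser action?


shift '+' to continue T -> T+F
Action: shift


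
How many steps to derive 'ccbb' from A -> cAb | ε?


Derivation: A => cAb => ccAbb => ccbb
Steps: 3


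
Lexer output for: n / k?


Scan left to right, longest-match per lexeme
Tokens: ID(n), OP(/), ID(k)


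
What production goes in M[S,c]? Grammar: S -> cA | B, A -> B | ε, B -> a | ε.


For [S, c]: 'c' ∈ FIRST(cA)
Entry: S -> cA


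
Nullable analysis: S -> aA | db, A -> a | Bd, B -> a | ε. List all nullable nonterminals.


A nonterminal is nullable iff some alternative derives ε (directly, or every symbol in it is nullable)
Nullable: {B}


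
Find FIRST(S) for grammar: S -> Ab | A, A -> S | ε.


Per alternative of S: FIRST(Ab) = {b}; FIRST(A) = {b, ε}
FIRST(S) = {b, ε}


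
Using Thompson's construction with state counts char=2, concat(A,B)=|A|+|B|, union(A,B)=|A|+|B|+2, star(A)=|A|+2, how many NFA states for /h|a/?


Syntax tree has 2 char leaf(s), 1 union(s), 0 star(s)
chars contribute 2×2 = 4; each union adds +2; each star adds +2
Total: 4 + 2 + 0 = 6 states


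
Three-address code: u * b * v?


Break into single-operator statements:
t1 = u * b
t2 = t1 * v


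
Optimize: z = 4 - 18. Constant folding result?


4 - 18 = -14 at compile time
Optimized: z = -14


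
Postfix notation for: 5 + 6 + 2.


Left to right (same or higher precedence on left)
Postfix: 5 6 + 2 +


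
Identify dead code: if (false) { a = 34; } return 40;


condition is constant false, so the whole block is unreachable
Dead: 'if (false) { a = 34; }'


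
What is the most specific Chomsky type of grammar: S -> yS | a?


Right-linear: every RHS is a terminal or a terminal followed by one nonterminal
Classification: Type 3 (Regular)


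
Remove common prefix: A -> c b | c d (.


Common prefix: 'c'
Factored: A -> c A', A' -> b | d (


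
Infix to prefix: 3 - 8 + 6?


left-to-right (same/higher precedence on left): tree is (+ (- 3 8) 6)
Prefix: + - 3 8 6


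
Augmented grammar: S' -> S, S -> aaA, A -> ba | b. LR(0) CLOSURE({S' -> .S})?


Start: S' -> .S
For each item with dot before a nonterminal B, add B -> .γ for every B-production
Closure: [S' -> .S, S -> .aaA]


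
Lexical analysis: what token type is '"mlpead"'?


Pattern: double-quoted sequence
Type: STRING_LITERAL


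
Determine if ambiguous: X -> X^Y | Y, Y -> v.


precedence layered via separate nonterminal Y: deterministic
Unambiguous


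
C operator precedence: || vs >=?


'>=' is relational (level 7); '||' is logical OR (level 1)
Higher level binds tighter
'>=' has higher precedence than '||'


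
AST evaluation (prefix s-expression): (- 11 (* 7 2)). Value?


Evaluate inner: (* 7 2) = 14
Evaluate root: (- 11 14) = -3
Result: -3


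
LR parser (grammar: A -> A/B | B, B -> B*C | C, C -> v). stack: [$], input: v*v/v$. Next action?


no handle on stack; shift 'v'
Action: shift


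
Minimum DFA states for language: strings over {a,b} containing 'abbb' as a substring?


KMP-style automaton: 4 progress states + 1 absorbing accept = 5
Minimal DFA: 5 states


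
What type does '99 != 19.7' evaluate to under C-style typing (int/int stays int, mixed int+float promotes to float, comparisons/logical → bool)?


Operand types: int != float
Rule: comparison yields bool
Result type: bool


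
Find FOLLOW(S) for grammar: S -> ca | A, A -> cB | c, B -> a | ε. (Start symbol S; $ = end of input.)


$ ∈ FOLLOW(S). For each A -> αBβ: add FIRST(β)\{ε} to FOLLOW(B); if β nullable, add FOLLOW(A).
FOLLOW(S) = {$}


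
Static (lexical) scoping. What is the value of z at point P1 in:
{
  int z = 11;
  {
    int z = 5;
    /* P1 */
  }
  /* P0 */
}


z declared in the same block as P1
z = 5


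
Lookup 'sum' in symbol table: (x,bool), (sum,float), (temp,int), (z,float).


Lookup 'sum' → type float


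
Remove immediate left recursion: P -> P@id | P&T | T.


Left-recursive alternatives: P@id, P&T; non-recursive: T
Introduce P': P -> TP', P' -> @idP' | &TP' | ε


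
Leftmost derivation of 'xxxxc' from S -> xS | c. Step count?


Derivation: S => xS => xxS => xxxS => xxxxS => xxxxc
Steps: 5


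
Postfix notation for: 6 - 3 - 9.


Left to right (same or higher precedence on left)
Postfix: 6 3 - 9 -


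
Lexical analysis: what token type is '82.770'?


Pattern: digits with a decimal point
Type: FLOAT_LITERAL


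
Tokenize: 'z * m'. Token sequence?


Scan left to right, longest-match per lexeme
Tokens: ID(z), OP(*), ID(m)


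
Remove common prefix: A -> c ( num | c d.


Common prefix: 'c'
Factored: A -> c A', A' -> ( num | d


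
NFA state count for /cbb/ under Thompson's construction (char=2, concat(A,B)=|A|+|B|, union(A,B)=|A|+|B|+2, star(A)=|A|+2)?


Syntax tree has 3 char leaf(s), 0 union(s), 0 star(s)
chars contribute 3×2 = 6; each union adds +2; each star adds +2
Total: 6 + 0 + 0 = 6 states


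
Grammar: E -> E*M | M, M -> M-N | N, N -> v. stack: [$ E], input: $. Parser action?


start symbol E on stack, input exhausted
Action: accept


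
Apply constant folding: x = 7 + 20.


7 + 20 = 27 at compile time
Optimized: x = 27


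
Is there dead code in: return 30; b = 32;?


statement follows a return and is unreachable
Dead: 'b = 32'


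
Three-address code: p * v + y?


Break into single-operator statements:
t1 = p * v
t2 = t1 + y


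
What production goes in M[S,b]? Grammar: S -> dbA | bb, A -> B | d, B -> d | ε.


For [S, b]: 'b' ∈ FIRST(bb)
Entry: S -> bb


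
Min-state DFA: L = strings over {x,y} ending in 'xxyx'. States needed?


Track the longest suffix of input matching a prefix of 'xxyx': 5 classes (prefixes of length 0..4)
Minimal DFA: 5 states


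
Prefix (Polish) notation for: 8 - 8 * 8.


'*' binds tighter: tree is (- 8 (* 8 8))
Prefix: - 8 * 8 8


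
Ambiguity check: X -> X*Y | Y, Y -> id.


precedence layered via separate nonterminal Y: deterministic
Unambiguous


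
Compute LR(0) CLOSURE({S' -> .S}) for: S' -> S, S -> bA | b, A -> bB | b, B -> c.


Start: S' -> .S
For each item with dot before a nonterminal B, add B -> .γ for every B-production
Closure: [S' -> .S, S -> .bA, S -> .b]


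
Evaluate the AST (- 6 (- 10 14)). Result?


Evaluate inner: (- 10 14) = -4
Evaluate root: (- 6 -4) = 10
Result: 10


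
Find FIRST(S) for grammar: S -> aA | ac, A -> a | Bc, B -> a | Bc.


Per alternative of S: FIRST(aA) = {a}; FIRST(ac) = {a}
FIRST(S) = {a}


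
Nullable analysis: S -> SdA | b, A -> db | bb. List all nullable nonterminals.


A nonterminal is nullable iff some alternative derives ε (directly, or every symbol in it is nullable)
Nullable: {}


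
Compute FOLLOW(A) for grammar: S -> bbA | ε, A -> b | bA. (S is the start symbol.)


$ ∈ FOLLOW(S). For each A -> αBβ: add FIRST(β)\{ε} to FOLLOW(B); if β nullable, add FOLLOW(A).
FOLLOW(A) = {$}


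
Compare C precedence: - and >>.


'-' is additive (level 9); '>>' is shift (level 8)
Higher level binds tighter
'-' has higher precedence than '>>'


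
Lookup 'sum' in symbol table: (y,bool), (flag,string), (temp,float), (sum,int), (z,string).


Lookup 'sum' → type int


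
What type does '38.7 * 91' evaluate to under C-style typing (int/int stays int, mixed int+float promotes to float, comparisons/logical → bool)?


Operand types: float * int
Rule: mixed int/float promotes to float; int/int stays int
Result type: float


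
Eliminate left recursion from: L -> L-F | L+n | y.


Left-recursive alternatives: L-F, L+n; non-recursive: y
Introduce L': L -> yL', L' -> -FL' | +nL' | ε


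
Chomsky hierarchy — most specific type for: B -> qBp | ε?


Single nonterminal LHS, but q^n p^n is not regular
Classification: Type 2 (Context-Free)


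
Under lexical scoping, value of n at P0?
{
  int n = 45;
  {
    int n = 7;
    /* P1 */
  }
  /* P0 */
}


n declared in the same block as P0
n = 45


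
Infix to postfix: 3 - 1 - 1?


Left to right (same or higher precedence on left)
Postfix: 3 1 - 1 -


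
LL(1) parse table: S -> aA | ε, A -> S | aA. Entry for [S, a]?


For [S, a]: 'a' ∈ FIRST(aA)
Entry: S -> aA


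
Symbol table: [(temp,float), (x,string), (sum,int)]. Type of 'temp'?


Lookup 'temp' → type float


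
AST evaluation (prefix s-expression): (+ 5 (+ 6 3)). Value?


Evaluate inner: (+ 6 3) = 9
Evaluate root: (+ 5 9) = 14
Result: 14


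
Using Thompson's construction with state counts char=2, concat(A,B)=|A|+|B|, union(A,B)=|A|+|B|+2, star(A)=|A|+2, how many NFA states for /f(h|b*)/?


Syntax tree has 3 char leaf(s), 1 union(s), 1 star(s)
chars contribute 3×2 = 6; each union adds +2; each star adds +2
Total: 6 + 2 + 2 = 10 states


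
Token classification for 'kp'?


Pattern: letter/underscore followed by alphanumerics, not a keyword
Type: IDENTIFIER


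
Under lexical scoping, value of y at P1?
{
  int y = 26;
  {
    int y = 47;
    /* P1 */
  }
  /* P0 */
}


y declared in the same block as P1
y = 47


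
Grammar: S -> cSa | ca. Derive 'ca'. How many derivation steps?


Derivation: S => ca
Steps: 1


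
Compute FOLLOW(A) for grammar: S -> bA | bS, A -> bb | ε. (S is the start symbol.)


$ ∈ FOLLOW(S). For each A -> αBβ: add FIRST(β)\{ε} to FOLLOW(B); if β nullable, add FOLLOW(A).
FOLLOW(A) = {$}


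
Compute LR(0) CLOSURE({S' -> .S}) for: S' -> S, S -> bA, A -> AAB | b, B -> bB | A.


Start: S' -> .S
For each item with dot before a nonterminal B, add B -> .γ for every B-production
Closure: [S' -> .S, S -> .bA]


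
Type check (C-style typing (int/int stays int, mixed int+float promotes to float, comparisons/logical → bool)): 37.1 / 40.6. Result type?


Operand types: float / float
Rule: mixed int/float promotes to float; int/int stays int
Result type: float


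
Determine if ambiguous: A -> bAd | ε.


balanced b^n…d^n: each string has a unique parse
Unambiguous


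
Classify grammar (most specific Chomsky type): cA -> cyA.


LHS has context (more than one symbol) and |LHS| ≤ |RHS|
Classification: Type 1 (Context-Sensitive)


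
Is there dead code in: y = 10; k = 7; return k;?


y is assigned but never read
Dead: 'y = 10'


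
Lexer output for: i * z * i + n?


Scan left to right, longest-match per lexeme
Tokens: ID(i), OP(*), ID(z), OP(*), ID(i), OP(+), ID(n)


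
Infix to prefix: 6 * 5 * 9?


left-to-right (same/higher precedence on left): tree is (* (* 6 5) 9)
Prefix: * * 6 5 9


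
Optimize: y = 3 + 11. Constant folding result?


3 + 11 = 14 at compile time
Optimized: y = 14


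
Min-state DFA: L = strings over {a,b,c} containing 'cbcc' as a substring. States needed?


KMP-style automaton: 4 progress states + 1 absorbing accept = 5
Minimal DFA: 5 states


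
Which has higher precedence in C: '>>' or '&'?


'>>' is shift (level 8); '&' is bitwise AND (level 5)
Higher level binds tighter
'>>' has higher precedence than '&'


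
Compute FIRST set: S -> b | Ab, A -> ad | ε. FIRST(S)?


Per alternative of S: FIRST(b) = {b}; FIRST(Ab) = {a, b}
FIRST(S) = {a, b}


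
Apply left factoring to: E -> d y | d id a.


Common prefix: 'd'
Factored: E -> d E', E' -> y | id a


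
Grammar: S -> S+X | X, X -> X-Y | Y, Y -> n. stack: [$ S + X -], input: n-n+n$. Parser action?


no handle; shift 'n'
Action: shift


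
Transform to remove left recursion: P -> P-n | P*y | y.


Left-recursive alternatives: P-n, P*y; non-recursive: y
Introduce P': P -> yP', P' -> -nP' | *yP' | ε


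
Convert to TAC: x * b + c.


Break into single-operator statements:
t1 = x * b
t2 = t1 + c


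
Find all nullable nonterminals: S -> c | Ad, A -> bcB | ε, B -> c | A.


A nonterminal is nullable iff some alternative derives ε (directly, or every symbol in it is nullable)
Nullable: {A, B}


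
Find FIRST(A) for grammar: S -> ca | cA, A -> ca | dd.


Per alternative of A: FIRST(ca) = {c}; FIRST(dd) = {d}
FIRST(A) = {c, d}


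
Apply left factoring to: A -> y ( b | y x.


Common prefix: 'y'
Factored: A -> y A', A' -> ( b | x


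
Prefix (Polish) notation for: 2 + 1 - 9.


left-to-right (same/higher precedence on left): tree is (- (+ 2 1) 9)
Prefix: - + 2 1 9


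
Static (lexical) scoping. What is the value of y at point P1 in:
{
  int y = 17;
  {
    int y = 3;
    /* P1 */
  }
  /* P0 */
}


y declared in the same block as P1
y = 3


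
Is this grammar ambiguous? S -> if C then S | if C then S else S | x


dangling else: 'if C then if C then x else x' parses two ways
Ambiguous


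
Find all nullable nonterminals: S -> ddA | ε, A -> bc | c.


A nonterminal is nullable iff some alternative derives ε (directly, or every symbol in it is nullable)
Nullable: {S}


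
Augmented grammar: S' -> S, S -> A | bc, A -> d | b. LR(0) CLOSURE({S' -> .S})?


Start: S' -> .S
For each item with dot before a nonterminal B, add B -> .γ for every B-production
Closure: [S' -> .S, S -> .A, S -> .bc, A -> .d, A -> .b]


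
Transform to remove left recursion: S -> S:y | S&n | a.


Left-recursive alternatives: S:y, S&n; non-recursive: a
Introduce S': S -> aS', S' -> :yS' | &nS' | ε


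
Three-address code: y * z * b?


Break into single-operator statements:
t1 = y * z
t2 = t1 * b


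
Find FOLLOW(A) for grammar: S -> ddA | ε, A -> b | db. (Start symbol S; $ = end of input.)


$ ∈ FOLLOW(S). For each A -> αBβ: add FIRST(β)\{ε} to FOLLOW(B); if β nullable, add FOLLOW(A).
FOLLOW(A) = {$}


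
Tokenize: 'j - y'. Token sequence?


Scan left to right, longest-match per lexeme
Tokens: ID(j), OP(-), ID(y)


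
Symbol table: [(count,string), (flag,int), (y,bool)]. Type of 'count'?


Lookup 'count' → type string


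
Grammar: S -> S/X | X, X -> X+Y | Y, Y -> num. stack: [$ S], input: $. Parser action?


start symbol S on stack, input exhausted
Action: accept


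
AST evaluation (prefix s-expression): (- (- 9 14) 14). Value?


Evaluate inner: (- 9 14) = -5
Evaluate root: (- -5 14) = -19
Result: -19


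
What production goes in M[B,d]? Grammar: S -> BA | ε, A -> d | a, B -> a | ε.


For [B, d]: ε is nullable and 'd' ∈ FOLLOW(B)
Entry: B -> ε


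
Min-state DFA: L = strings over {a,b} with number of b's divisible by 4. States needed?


Track (count of b) mod 4: states 0..3, accept at 0
Minimal DFA: 4 states


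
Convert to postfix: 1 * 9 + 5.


Left to right (same or higher precedence on left)
Postfix: 1 9 * 5 +


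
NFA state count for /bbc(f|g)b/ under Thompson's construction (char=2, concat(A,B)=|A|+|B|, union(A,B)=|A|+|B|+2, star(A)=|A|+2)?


Syntax tree has 6 char leaf(s), 1 union(s), 0 star(s)
chars contribute 6×2 = 12; each union adds +2; each star adds +2
Total: 12 + 2 + 0 = 14 states


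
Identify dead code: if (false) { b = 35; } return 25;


condition is constant false, so the whole block is unreachable
Dead: 'if (false) { b = 35; }'


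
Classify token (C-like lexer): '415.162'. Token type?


Pattern: digits with a decimal point
Type: FLOAT_LITERAL


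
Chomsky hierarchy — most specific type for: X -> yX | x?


Right-linear: every RHS is a terminal or a terminal followed by one nonterminal
Classification: Type 3 (Regular)


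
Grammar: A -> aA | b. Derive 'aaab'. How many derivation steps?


Derivation: A => aA => aaA => aaaA => aaab
Steps: 4


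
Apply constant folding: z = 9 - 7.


9 - 7 = 2 at compile time
Optimized: z = 2


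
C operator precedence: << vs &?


'<<' is shift (level 8); '&' is bitwise AND (level 5)
Higher level binds tighter
'<<' has higher precedence than '&'


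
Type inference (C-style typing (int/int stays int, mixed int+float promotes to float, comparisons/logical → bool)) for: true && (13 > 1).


Operand types: bool && bool
Rule: logical operators take bool operands and yield bool
Result type: bool


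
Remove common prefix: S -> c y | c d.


Common prefix: 'c'
Factored: S -> c S', S' -> y | d


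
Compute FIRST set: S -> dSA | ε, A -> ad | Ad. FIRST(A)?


Per alternative of A: FIRST(ad) = {a}; FIRST(Ad) = {a}
FIRST(A) = {a}


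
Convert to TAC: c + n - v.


Break into single-operator statements:
t1 = c + n
t2 = t1 - v


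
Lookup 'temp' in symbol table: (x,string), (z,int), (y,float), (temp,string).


Lookup 'temp' → type string


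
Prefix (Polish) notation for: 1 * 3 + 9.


left-to-right (same/higher precedence on left): tree is (+ (* 1 3) 9)
Prefix: + * 1 3 9


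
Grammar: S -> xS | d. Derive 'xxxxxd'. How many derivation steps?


Derivation: S => xS => xxS => xxxS => xxxxS => xxxxxS => xxxxxd
Steps: 6


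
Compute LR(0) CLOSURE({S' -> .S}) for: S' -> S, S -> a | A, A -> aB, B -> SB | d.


Start: S' -> .S
For each item with dot before a nonterminal B, add B -> .γ for every B-production
Closure: [S' -> .S, S -> .a, S -> .A, A -> .aB]


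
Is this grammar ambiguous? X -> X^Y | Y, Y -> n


precedence layered via separate nonterminal Y: deterministic
Unambiguous


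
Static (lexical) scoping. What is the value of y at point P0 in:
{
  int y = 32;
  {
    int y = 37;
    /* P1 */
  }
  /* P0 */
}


y declared in the same block as P0
y = 32


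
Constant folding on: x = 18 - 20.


18 - 20 = -2 at compile time
Optimized: x = -2


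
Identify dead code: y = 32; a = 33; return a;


y is assigned but never read
Dead: 'y = 32'


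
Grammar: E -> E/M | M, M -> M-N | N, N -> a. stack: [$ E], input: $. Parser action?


start symbol E on stack, input exhausted
Action: accept


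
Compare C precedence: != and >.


'>' is relational (level 7); '!=' is equality (level 6)
Higher level binds tighter
'>' has higher precedence than '!='


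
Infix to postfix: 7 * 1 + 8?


Left to right (same or higher precedence on left)
Postfix: 7 1 * 8 +


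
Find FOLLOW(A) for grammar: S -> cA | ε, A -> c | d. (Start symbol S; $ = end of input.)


$ ∈ FOLLOW(S). For each A -> αBβ: add FIRST(β)\{ε} to FOLLOW(B); if β nullable, add FOLLOW(A).
FOLLOW(A) = {$}


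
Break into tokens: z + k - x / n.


Scan left to right, longest-match per lexeme
Tokens: ID(z), OP(+), ID(k), OP(-), ID(x), OP(/), ID(n)


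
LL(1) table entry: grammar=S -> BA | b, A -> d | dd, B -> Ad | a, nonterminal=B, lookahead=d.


For [B, d]: 'd' ∈ FIRST(Ad)
Entry: B -> Ad


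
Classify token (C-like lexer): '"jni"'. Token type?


Pattern: double-quoted sequence
Type: STRING_LITERAL


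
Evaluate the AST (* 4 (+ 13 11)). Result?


Evaluate inner: (+ 13 11) = 24
Evaluate root: (* 4 24) = 96
Result: 96


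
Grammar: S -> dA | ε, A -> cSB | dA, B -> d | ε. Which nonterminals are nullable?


A nonterminal is nullable iff some alternative derives ε (directly, or every symbol in it is nullable)
Nullable: {B, S}


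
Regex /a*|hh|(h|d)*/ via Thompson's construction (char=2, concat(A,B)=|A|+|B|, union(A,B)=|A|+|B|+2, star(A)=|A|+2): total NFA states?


Syntax tree has 5 char leaf(s), 3 union(s), 2 star(s)
chars contribute 5×2 = 10; each union adds +2; each star adds +2
Total: 10 + 6 + 4 = 20 states


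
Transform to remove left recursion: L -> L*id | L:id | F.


Left-recursive alternatives: L*id, L:id; non-recursive: F
Introduce L': L -> FL', L' -> *idL' | :idL' | ε


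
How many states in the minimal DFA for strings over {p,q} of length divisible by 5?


Track length mod 5: states 0..4, accept at 0
Minimal DFA: 5 states


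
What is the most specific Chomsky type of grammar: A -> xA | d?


Right-linear: every RHS is a terminal or a terminal followed by one nonterminal
Classification: Type 3 (Regular)


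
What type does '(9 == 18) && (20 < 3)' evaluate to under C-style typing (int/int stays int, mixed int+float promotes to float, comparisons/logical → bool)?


Operand types: bool && bool
Rule: logical operators take bool operands and yield bool
Result type: bool


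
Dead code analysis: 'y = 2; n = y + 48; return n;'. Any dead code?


y is read by n's definition; n is returned
No dead code


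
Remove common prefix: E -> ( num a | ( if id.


Common prefix: '('
Factored: E -> ( E', E' -> num a | if id


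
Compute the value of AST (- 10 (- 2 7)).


Evaluate inner: (- 2 7) = -5
Evaluate root: (- 10 -5) = 15
Result: 15


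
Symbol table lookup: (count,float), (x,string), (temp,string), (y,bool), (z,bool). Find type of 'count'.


Lookup 'count' → type float


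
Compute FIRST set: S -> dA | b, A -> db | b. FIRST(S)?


Per alternative of S: FIRST(dA) = {d}; FIRST(b) = {b}
FIRST(S) = {b, d}


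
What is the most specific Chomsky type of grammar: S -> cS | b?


Right-linear: every RHS is a terminal or a terminal followed by one nonterminal
Classification: Type 3 (Regular)


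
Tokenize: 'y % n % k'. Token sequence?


Scan left to right, longest-match per lexeme
Tokens: ID(y), OP(%), ID(n), OP(%), ID(k)


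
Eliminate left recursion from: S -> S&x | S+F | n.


Left-recursive alternatives: S&x, S+F; non-recursive: n
Introduce S': S -> nS', S' -> &xS' | +FS' | ε


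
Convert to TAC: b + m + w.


Break into single-operator statements:
t1 = b + m
t2 = t1 + w


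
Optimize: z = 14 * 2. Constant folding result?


14 * 2 = 28 at compile time
Optimized: z = 28


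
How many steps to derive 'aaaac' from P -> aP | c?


Derivation: P => aP => aaP => aaaP => aaaaP => aaaac
Steps: 5


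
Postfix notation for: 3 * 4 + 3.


Left to right (same or higher precedence on left)
Postfix: 3 4 * 3 +


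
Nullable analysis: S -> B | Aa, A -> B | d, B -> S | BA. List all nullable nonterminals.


A nonterminal is nullable iff some alternative derives ε (directly, or every symbol in it is nullable)
Nullable: {}


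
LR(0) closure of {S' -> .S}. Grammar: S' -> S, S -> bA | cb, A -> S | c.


Start: S' -> .S
For each item with dot before a nonterminal B, add B -> .γ for every B-production
Closure: [S' -> .S, S -> .bA, S -> .cb]


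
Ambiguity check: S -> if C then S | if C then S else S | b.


dangling else: 'if C then if C then b else b' parses two ways
Ambiguous


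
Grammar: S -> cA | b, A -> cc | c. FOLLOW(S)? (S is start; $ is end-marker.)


$ ∈ FOLLOW(S). For each A -> αBβ: add FIRST(β)\{ε} to FOLLOW(B); if β nullable, add FOLLOW(A).
FOLLOW(S) = {$}


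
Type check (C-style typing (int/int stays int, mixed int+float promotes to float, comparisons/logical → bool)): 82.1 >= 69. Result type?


Operand types: float >= int
Rule: comparison yields bool
Result type: bool


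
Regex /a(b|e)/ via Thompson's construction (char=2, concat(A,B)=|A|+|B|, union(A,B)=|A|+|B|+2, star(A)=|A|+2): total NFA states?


Syntax tree has 3 char leaf(s), 1 union(s), 0 star(s)
chars contribute 3×2 = 6; each union adds +2; each star adds +2
Total: 6 + 2 + 0 = 8 states


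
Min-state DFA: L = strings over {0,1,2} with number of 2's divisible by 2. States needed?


Track (count of 2) mod 2: states 0..1, accept at 0
Minimal DFA: 2 states


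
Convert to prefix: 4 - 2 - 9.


left-to-right (same/higher precedence on left): tree is (- (- 4 2) 9)
Prefix: - - 4 2 9


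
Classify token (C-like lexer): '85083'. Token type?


Pattern: digits only
Type: INTEGER_LITERAL


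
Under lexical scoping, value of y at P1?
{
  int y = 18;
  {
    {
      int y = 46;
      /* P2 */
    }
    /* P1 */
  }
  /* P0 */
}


P1's block does not declare y; resolves to the enclosing declaration at depth 0
y = 18


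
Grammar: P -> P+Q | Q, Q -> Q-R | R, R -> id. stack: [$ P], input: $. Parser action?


start symbol P on stack, input exhausted
Action: accept


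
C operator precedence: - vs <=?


'-' is additive (level 9); '<=' is relational (level 7)
Higher level binds tighter
'-' has higher precedence than '<='


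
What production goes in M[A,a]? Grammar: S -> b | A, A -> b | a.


For [A, a]: 'a' ∈ FIRST(a)
Entry: A -> a


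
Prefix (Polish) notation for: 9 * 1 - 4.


left-to-right (same/higher precedence on left): tree is (- (* 9 1) 4)
Prefix: - * 9 1 4


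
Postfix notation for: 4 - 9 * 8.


* has higher precedence, evaluate 9*8 first
Postfix: 4 9 8 * -


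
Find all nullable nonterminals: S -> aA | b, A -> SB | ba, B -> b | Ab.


A nonterminal is nullable iff some alternative derives ε (directly, or every symbol in it is nullable)
Nullable: {}


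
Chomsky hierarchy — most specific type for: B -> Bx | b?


Left-linear: every RHS is a terminal or one nonterminal followed by a terminal
Classification: Type 3 (Regular)


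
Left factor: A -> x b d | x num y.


Common prefix: 'x'
Factored: A -> x A', A' -> b d | num y


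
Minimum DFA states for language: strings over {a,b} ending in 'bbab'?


Track the longest suffix of input matching a prefix of 'bbab': 5 classes (prefixes of length 0..4)
Minimal DFA: 5 states


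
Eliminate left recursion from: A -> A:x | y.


Left-recursive alternatives: A:x; non-recursive: y
Introduce A': A -> yA', A' -> :xA' | ε


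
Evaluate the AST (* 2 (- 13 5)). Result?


Evaluate inner: (- 13 5) = 8
Evaluate root: (* 2 8) = 16
Result: 16


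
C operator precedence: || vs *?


'*' is multiplicative (level 10); '||' is logical OR (level 1)
Higher level binds tighter
'*' has higher precedence than '||'


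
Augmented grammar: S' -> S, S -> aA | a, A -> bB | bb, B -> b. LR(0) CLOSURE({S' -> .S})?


Start: S' -> .S
For each item with dot before a nonterminal B, add B -> .γ for every B-production
Closure: [S' -> .S, S -> .aA, S -> .a]


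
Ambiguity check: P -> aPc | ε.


balanced a^n…c^n: each string has a unique parse
Unambiguous


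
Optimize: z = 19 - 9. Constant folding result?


19 - 9 = 10 at compile time
Optimized: z = 10


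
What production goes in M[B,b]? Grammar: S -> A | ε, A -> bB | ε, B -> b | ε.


For [B, b]: 'b' ∈ FIRST(b)
Entry: B -> b


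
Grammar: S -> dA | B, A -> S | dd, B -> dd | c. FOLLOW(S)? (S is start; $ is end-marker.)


$ ∈ FOLLOW(S). For each A -> αBβ: add FIRST(β)\{ε} to FOLLOW(B); if β nullable, add FOLLOW(A).
FOLLOW(S) = {$}


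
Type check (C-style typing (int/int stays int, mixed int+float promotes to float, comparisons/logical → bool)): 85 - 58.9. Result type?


Operand types: int - float
Rule: mixed int/float promotes to float; int/int stays int
Result type: float


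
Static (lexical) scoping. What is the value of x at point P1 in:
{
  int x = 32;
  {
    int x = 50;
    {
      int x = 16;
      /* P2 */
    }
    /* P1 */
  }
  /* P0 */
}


x declared in the same block as P1
x = 50


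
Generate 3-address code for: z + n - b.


Break into single-operator statements:
t1 = z + n
t2 = t1 - b


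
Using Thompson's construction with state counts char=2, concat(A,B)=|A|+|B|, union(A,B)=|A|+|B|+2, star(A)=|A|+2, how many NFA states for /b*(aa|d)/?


Syntax tree has 4 char leaf(s), 1 union(s), 1 star(s)
chars contribute 4×2 = 8; each union adds +2; each star adds +2
Total: 8 + 2 + 2 = 12 states


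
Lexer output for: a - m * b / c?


Scan left to right, longest-match per lexeme
Tokens: ID(a), OP(-), ID(m), OP(*), ID(b), OP(/), ID(c)


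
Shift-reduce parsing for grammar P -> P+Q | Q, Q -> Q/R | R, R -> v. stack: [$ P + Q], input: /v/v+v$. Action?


'/' can extend Q; shift to build Q -> Q/R
Action: shift


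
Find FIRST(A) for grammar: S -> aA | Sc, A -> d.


Per alternative of A: FIRST(d) = {d}
FIRST(A) = {d}


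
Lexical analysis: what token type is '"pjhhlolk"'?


Pattern: double-quoted sequence
Type: STRING_LITERAL


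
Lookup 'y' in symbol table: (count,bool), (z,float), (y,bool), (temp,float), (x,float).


Lookup 'y' → type bool


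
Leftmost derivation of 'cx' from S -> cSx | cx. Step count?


Derivation: S => cx
Steps: 1


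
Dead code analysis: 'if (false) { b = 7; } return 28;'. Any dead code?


condition is constant false, so the whole block is unreachable
Dead: 'if (false) { b = 7; }'


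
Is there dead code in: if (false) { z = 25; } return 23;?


condition is constant false, so the whole block is unreachable
Dead: 'if (false) { z = 25; }'


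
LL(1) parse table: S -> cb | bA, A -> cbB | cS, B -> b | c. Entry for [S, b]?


For [S, b]: 'b' ∈ FIRST(bA)
Entry: S -> bA


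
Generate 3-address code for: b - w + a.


Break into single-operator statements:
t1 = b - w
t2 = t1 + a


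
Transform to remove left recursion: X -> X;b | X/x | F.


Left-recursive alternatives: X;b, X/x; non-recursive: F
Introduce X': X -> FX', X' -> ;bX' | /xX' | ε


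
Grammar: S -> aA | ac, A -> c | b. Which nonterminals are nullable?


A nonterminal is nullable iff some alternative derives ε (directly, or every symbol in it is nullable)
Nullable: {}


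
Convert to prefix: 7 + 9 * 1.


'*' binds tighter: tree is (+ 7 (* 9 1))
Prefix: + 7 * 9 1


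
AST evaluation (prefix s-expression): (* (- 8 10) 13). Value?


Evaluate inner: (- 8 10) = -2
Evaluate root: (* -2 13) = -26
Result: -26


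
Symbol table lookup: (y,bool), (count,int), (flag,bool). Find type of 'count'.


Lookup 'count' → type int


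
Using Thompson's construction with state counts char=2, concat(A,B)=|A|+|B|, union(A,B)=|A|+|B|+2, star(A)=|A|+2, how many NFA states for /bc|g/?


Syntax tree has 3 char leaf(s), 1 union(s), 0 star(s)
chars contribute 3×2 = 6; each union adds +2; each star adds +2
Total: 6 + 2 + 0 = 8 states


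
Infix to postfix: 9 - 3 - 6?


Left to right (same or higher precedence on left)
Postfix: 9 3 - 6 -


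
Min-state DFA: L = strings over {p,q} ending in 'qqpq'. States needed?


Track the longest suffix of input matching a prefix of 'qqpq': 5 classes (prefixes of length 0..4)
Minimal DFA: 5 states


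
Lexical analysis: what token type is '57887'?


Pattern: digits only
Type: INTEGER_LITERAL


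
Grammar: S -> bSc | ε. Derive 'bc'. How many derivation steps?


Derivation: S => bSc => bc
Steps: 2


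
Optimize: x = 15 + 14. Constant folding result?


15 + 14 = 29 at compile time
Optimized: x = 29


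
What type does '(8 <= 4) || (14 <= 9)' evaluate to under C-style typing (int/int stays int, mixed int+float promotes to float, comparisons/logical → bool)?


Operand types: bool || bool
Rule: logical operators take bool operands and yield bool
Result type: bool
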